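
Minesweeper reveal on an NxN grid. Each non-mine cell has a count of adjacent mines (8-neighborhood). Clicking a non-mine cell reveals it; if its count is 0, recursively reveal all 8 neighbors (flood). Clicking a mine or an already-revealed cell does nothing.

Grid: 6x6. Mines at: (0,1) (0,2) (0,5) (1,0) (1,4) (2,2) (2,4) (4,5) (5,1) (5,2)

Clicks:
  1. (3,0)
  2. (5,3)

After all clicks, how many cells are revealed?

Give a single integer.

Click 1 (3,0) count=0: revealed 6 new [(2,0) (2,1) (3,0) (3,1) (4,0) (4,1)] -> total=6
Click 2 (5,3) count=1: revealed 1 new [(5,3)] -> total=7

Answer: 7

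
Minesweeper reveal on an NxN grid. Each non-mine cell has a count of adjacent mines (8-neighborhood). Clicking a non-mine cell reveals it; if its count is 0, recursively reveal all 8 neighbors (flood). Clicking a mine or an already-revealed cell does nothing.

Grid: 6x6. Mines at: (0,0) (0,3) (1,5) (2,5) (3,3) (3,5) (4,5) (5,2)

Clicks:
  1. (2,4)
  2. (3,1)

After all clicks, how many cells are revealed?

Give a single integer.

Answer: 15

Derivation:
Click 1 (2,4) count=4: revealed 1 new [(2,4)] -> total=1
Click 2 (3,1) count=0: revealed 14 new [(1,0) (1,1) (1,2) (2,0) (2,1) (2,2) (3,0) (3,1) (3,2) (4,0) (4,1) (4,2) (5,0) (5,1)] -> total=15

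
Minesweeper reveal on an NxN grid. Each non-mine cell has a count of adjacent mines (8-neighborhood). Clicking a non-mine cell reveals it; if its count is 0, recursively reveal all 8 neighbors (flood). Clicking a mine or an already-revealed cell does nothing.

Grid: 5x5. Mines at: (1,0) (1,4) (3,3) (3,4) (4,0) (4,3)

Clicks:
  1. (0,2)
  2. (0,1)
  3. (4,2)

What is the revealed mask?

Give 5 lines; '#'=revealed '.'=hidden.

Answer: .###.
.###.
.###.
.....
..#..

Derivation:
Click 1 (0,2) count=0: revealed 9 new [(0,1) (0,2) (0,3) (1,1) (1,2) (1,3) (2,1) (2,2) (2,3)] -> total=9
Click 2 (0,1) count=1: revealed 0 new [(none)] -> total=9
Click 3 (4,2) count=2: revealed 1 new [(4,2)] -> total=10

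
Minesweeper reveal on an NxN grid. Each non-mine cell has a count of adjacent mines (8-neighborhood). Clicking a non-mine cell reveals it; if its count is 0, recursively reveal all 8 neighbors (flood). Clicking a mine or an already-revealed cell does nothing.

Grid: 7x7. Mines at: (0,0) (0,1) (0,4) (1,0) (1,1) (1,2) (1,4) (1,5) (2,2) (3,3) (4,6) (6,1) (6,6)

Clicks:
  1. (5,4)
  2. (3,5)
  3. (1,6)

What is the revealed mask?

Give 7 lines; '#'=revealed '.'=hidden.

Answer: .......
......#
.......
.....#.
..####.
..####.
..####.

Derivation:
Click 1 (5,4) count=0: revealed 12 new [(4,2) (4,3) (4,4) (4,5) (5,2) (5,3) (5,4) (5,5) (6,2) (6,3) (6,4) (6,5)] -> total=12
Click 2 (3,5) count=1: revealed 1 new [(3,5)] -> total=13
Click 3 (1,6) count=1: revealed 1 new [(1,6)] -> total=14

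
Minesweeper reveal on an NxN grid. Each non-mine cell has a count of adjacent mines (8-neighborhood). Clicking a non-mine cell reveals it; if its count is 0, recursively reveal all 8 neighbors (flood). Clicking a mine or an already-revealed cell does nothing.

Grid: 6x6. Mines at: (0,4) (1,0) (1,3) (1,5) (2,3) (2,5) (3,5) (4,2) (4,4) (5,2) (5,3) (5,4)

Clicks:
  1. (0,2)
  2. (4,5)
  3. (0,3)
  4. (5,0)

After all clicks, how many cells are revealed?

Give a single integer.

Answer: 11

Derivation:
Click 1 (0,2) count=1: revealed 1 new [(0,2)] -> total=1
Click 2 (4,5) count=3: revealed 1 new [(4,5)] -> total=2
Click 3 (0,3) count=2: revealed 1 new [(0,3)] -> total=3
Click 4 (5,0) count=0: revealed 8 new [(2,0) (2,1) (3,0) (3,1) (4,0) (4,1) (5,0) (5,1)] -> total=11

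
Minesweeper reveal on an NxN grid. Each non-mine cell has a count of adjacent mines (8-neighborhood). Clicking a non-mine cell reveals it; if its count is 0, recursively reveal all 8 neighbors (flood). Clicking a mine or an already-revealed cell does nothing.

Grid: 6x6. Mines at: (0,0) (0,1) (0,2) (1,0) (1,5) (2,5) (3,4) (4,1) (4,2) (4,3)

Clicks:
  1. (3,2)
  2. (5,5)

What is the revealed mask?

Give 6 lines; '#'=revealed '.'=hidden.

Click 1 (3,2) count=3: revealed 1 new [(3,2)] -> total=1
Click 2 (5,5) count=0: revealed 4 new [(4,4) (4,5) (5,4) (5,5)] -> total=5

Answer: ......
......
......
..#...
....##
....##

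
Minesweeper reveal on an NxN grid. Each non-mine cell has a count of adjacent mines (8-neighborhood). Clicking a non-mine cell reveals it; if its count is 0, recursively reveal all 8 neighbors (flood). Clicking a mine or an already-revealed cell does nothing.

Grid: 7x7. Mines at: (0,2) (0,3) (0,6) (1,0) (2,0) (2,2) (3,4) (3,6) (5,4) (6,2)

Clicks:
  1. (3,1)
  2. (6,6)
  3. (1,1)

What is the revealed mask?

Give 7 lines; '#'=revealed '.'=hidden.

Answer: .......
.#.....
.......
.#.....
.....##
.....##
.....##

Derivation:
Click 1 (3,1) count=2: revealed 1 new [(3,1)] -> total=1
Click 2 (6,6) count=0: revealed 6 new [(4,5) (4,6) (5,5) (5,6) (6,5) (6,6)] -> total=7
Click 3 (1,1) count=4: revealed 1 new [(1,1)] -> total=8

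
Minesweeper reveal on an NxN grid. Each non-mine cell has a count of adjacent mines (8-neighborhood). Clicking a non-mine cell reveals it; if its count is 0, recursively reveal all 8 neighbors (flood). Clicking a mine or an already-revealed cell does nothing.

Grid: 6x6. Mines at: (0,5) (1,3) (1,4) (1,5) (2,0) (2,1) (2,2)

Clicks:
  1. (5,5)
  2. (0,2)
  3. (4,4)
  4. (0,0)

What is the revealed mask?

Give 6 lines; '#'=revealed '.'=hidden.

Click 1 (5,5) count=0: revealed 21 new [(2,3) (2,4) (2,5) (3,0) (3,1) (3,2) (3,3) (3,4) (3,5) (4,0) (4,1) (4,2) (4,3) (4,4) (4,5) (5,0) (5,1) (5,2) (5,3) (5,4) (5,5)] -> total=21
Click 2 (0,2) count=1: revealed 1 new [(0,2)] -> total=22
Click 3 (4,4) count=0: revealed 0 new [(none)] -> total=22
Click 4 (0,0) count=0: revealed 5 new [(0,0) (0,1) (1,0) (1,1) (1,2)] -> total=27

Answer: ###...
###...
...###
######
######
######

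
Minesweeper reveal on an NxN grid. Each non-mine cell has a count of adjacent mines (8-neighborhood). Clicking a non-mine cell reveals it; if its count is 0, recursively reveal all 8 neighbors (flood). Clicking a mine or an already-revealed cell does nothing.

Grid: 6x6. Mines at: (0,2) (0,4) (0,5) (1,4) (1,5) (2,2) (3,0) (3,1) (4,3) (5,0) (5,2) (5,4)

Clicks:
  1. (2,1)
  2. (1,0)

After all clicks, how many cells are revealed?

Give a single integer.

Click 1 (2,1) count=3: revealed 1 new [(2,1)] -> total=1
Click 2 (1,0) count=0: revealed 5 new [(0,0) (0,1) (1,0) (1,1) (2,0)] -> total=6

Answer: 6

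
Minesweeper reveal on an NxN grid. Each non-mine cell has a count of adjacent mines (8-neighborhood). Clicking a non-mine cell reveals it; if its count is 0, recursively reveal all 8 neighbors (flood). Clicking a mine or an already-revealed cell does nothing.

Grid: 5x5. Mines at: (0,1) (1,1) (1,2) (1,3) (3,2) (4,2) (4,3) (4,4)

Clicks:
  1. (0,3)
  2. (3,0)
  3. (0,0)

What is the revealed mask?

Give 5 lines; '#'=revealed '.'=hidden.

Click 1 (0,3) count=2: revealed 1 new [(0,3)] -> total=1
Click 2 (3,0) count=0: revealed 6 new [(2,0) (2,1) (3,0) (3,1) (4,0) (4,1)] -> total=7
Click 3 (0,0) count=2: revealed 1 new [(0,0)] -> total=8

Answer: #..#.
.....
##...
##...
##...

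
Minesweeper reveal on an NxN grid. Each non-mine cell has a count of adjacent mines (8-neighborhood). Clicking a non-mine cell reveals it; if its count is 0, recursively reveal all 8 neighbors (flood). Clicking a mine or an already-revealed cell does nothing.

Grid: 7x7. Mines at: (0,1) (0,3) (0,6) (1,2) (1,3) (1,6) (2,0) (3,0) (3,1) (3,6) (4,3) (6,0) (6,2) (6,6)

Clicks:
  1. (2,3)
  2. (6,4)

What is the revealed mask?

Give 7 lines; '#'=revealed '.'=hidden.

Answer: .......
.......
...#...
.......
.......
...###.
...###.

Derivation:
Click 1 (2,3) count=2: revealed 1 new [(2,3)] -> total=1
Click 2 (6,4) count=0: revealed 6 new [(5,3) (5,4) (5,5) (6,3) (6,4) (6,5)] -> total=7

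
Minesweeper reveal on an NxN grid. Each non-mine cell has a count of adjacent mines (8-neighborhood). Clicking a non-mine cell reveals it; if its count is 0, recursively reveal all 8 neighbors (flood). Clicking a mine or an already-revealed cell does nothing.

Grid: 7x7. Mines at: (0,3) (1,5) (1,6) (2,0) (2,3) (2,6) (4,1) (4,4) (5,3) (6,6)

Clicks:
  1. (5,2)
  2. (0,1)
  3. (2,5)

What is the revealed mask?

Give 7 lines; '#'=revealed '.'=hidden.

Click 1 (5,2) count=2: revealed 1 new [(5,2)] -> total=1
Click 2 (0,1) count=0: revealed 6 new [(0,0) (0,1) (0,2) (1,0) (1,1) (1,2)] -> total=7
Click 3 (2,5) count=3: revealed 1 new [(2,5)] -> total=8

Answer: ###....
###....
.....#.
.......
.......
..#....
.......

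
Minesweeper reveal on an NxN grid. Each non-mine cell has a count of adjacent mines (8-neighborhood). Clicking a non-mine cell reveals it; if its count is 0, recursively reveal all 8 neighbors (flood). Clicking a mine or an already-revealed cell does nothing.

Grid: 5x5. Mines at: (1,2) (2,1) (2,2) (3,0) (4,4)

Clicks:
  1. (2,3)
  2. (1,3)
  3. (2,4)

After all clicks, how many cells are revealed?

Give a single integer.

Answer: 8

Derivation:
Click 1 (2,3) count=2: revealed 1 new [(2,3)] -> total=1
Click 2 (1,3) count=2: revealed 1 new [(1,3)] -> total=2
Click 3 (2,4) count=0: revealed 6 new [(0,3) (0,4) (1,4) (2,4) (3,3) (3,4)] -> total=8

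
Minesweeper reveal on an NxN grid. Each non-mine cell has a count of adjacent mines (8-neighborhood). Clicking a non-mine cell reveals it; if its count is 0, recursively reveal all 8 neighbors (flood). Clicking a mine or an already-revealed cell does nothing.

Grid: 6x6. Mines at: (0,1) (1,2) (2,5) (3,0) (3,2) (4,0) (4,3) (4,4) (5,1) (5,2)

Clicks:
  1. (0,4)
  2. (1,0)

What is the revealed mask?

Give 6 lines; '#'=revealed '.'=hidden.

Answer: ...###
#..###
......
......
......
......

Derivation:
Click 1 (0,4) count=0: revealed 6 new [(0,3) (0,4) (0,5) (1,3) (1,4) (1,5)] -> total=6
Click 2 (1,0) count=1: revealed 1 new [(1,0)] -> total=7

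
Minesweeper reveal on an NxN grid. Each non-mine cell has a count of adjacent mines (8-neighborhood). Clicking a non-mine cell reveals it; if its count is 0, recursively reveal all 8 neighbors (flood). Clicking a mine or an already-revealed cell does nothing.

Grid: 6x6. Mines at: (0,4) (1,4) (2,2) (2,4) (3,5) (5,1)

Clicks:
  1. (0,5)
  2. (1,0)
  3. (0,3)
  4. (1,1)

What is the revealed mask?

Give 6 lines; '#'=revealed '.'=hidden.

Click 1 (0,5) count=2: revealed 1 new [(0,5)] -> total=1
Click 2 (1,0) count=0: revealed 14 new [(0,0) (0,1) (0,2) (0,3) (1,0) (1,1) (1,2) (1,3) (2,0) (2,1) (3,0) (3,1) (4,0) (4,1)] -> total=15
Click 3 (0,3) count=2: revealed 0 new [(none)] -> total=15
Click 4 (1,1) count=1: revealed 0 new [(none)] -> total=15

Answer: ####.#
####..
##....
##....
##....
......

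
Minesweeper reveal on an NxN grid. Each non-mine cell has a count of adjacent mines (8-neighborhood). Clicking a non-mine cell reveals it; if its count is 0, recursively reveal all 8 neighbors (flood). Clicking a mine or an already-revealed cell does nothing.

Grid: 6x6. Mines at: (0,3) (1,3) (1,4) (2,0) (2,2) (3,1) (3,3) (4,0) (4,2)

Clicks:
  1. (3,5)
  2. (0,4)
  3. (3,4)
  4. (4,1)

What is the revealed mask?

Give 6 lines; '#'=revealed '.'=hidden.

Answer: ....#.
......
....##
....##
.#.###
...###

Derivation:
Click 1 (3,5) count=0: revealed 10 new [(2,4) (2,5) (3,4) (3,5) (4,3) (4,4) (4,5) (5,3) (5,4) (5,5)] -> total=10
Click 2 (0,4) count=3: revealed 1 new [(0,4)] -> total=11
Click 3 (3,4) count=1: revealed 0 new [(none)] -> total=11
Click 4 (4,1) count=3: revealed 1 new [(4,1)] -> total=12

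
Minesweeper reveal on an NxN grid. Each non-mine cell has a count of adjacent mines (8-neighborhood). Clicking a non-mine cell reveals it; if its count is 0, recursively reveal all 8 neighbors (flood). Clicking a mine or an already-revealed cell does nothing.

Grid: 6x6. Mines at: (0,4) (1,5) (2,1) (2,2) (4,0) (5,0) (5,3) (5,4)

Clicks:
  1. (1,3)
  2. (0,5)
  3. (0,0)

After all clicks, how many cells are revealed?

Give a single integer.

Click 1 (1,3) count=2: revealed 1 new [(1,3)] -> total=1
Click 2 (0,5) count=2: revealed 1 new [(0,5)] -> total=2
Click 3 (0,0) count=0: revealed 7 new [(0,0) (0,1) (0,2) (0,3) (1,0) (1,1) (1,2)] -> total=9

Answer: 9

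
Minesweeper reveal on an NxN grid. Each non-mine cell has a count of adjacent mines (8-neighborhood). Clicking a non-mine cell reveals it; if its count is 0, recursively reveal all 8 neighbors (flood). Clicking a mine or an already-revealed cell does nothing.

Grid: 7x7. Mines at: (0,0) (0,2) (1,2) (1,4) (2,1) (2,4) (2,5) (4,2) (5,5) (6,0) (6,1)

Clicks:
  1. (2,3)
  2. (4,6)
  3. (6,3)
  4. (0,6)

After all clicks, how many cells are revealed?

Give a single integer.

Click 1 (2,3) count=3: revealed 1 new [(2,3)] -> total=1
Click 2 (4,6) count=1: revealed 1 new [(4,6)] -> total=2
Click 3 (6,3) count=0: revealed 6 new [(5,2) (5,3) (5,4) (6,2) (6,3) (6,4)] -> total=8
Click 4 (0,6) count=0: revealed 4 new [(0,5) (0,6) (1,5) (1,6)] -> total=12

Answer: 12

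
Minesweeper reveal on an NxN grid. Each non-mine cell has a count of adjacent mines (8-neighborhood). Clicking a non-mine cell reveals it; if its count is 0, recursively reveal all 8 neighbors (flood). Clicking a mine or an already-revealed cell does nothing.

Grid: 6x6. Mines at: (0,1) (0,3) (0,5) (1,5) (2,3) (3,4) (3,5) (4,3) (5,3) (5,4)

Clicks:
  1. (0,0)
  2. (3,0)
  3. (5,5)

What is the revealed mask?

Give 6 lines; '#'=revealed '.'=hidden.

Answer: #.....
###...
###...
###...
###...
###..#

Derivation:
Click 1 (0,0) count=1: revealed 1 new [(0,0)] -> total=1
Click 2 (3,0) count=0: revealed 15 new [(1,0) (1,1) (1,2) (2,0) (2,1) (2,2) (3,0) (3,1) (3,2) (4,0) (4,1) (4,2) (5,0) (5,1) (5,2)] -> total=16
Click 3 (5,5) count=1: revealed 1 new [(5,5)] -> total=17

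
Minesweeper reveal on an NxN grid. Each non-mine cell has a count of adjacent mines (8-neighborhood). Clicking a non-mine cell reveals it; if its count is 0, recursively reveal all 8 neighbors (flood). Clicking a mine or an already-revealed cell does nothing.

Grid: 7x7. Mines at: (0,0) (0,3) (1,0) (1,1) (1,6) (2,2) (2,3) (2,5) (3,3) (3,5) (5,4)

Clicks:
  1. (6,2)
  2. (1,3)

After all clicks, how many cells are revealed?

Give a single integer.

Answer: 18

Derivation:
Click 1 (6,2) count=0: revealed 17 new [(2,0) (2,1) (3,0) (3,1) (3,2) (4,0) (4,1) (4,2) (4,3) (5,0) (5,1) (5,2) (5,3) (6,0) (6,1) (6,2) (6,3)] -> total=17
Click 2 (1,3) count=3: revealed 1 new [(1,3)] -> total=18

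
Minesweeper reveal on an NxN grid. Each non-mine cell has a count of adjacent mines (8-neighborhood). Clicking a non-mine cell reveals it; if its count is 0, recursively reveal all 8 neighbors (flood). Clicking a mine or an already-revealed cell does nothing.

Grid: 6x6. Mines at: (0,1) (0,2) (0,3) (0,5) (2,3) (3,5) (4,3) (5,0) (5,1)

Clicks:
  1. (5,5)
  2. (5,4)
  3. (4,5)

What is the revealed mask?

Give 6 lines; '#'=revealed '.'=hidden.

Click 1 (5,5) count=0: revealed 4 new [(4,4) (4,5) (5,4) (5,5)] -> total=4
Click 2 (5,4) count=1: revealed 0 new [(none)] -> total=4
Click 3 (4,5) count=1: revealed 0 new [(none)] -> total=4

Answer: ......
......
......
......
....##
....##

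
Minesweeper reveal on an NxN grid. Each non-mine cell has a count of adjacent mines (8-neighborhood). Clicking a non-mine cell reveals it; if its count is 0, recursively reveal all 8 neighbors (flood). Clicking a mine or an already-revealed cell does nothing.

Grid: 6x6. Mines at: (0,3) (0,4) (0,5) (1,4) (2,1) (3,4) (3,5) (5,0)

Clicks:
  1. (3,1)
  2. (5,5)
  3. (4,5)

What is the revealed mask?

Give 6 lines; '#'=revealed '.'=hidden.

Click 1 (3,1) count=1: revealed 1 new [(3,1)] -> total=1
Click 2 (5,5) count=0: revealed 12 new [(3,2) (3,3) (4,1) (4,2) (4,3) (4,4) (4,5) (5,1) (5,2) (5,3) (5,4) (5,5)] -> total=13
Click 3 (4,5) count=2: revealed 0 new [(none)] -> total=13

Answer: ......
......
......
.###..
.#####
.#####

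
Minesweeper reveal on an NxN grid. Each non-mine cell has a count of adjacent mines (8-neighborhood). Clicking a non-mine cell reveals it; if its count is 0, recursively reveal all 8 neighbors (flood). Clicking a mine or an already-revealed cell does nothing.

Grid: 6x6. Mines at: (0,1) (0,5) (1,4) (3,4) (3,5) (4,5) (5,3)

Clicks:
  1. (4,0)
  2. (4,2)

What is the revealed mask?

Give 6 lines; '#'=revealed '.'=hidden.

Answer: ......
####..
####..
####..
####..
###...

Derivation:
Click 1 (4,0) count=0: revealed 19 new [(1,0) (1,1) (1,2) (1,3) (2,0) (2,1) (2,2) (2,3) (3,0) (3,1) (3,2) (3,3) (4,0) (4,1) (4,2) (4,3) (5,0) (5,1) (5,2)] -> total=19
Click 2 (4,2) count=1: revealed 0 new [(none)] -> total=19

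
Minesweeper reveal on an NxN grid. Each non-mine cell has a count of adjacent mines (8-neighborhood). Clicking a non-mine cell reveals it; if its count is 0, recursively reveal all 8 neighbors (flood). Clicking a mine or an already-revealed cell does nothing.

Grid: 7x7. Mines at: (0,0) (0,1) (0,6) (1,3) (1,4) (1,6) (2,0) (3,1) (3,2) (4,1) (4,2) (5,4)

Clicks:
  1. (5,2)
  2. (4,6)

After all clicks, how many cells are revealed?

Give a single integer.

Click 1 (5,2) count=2: revealed 1 new [(5,2)] -> total=1
Click 2 (4,6) count=0: revealed 16 new [(2,3) (2,4) (2,5) (2,6) (3,3) (3,4) (3,5) (3,6) (4,3) (4,4) (4,5) (4,6) (5,5) (5,6) (6,5) (6,6)] -> total=17

Answer: 17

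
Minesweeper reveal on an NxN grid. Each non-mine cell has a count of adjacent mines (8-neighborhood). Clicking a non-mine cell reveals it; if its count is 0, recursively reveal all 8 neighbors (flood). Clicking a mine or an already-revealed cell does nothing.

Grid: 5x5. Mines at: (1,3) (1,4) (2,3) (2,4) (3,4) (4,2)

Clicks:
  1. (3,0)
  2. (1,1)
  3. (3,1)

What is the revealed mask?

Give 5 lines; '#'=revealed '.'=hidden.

Answer: ###..
###..
###..
###..
##...

Derivation:
Click 1 (3,0) count=0: revealed 14 new [(0,0) (0,1) (0,2) (1,0) (1,1) (1,2) (2,0) (2,1) (2,2) (3,0) (3,1) (3,2) (4,0) (4,1)] -> total=14
Click 2 (1,1) count=0: revealed 0 new [(none)] -> total=14
Click 3 (3,1) count=1: revealed 0 new [(none)] -> total=14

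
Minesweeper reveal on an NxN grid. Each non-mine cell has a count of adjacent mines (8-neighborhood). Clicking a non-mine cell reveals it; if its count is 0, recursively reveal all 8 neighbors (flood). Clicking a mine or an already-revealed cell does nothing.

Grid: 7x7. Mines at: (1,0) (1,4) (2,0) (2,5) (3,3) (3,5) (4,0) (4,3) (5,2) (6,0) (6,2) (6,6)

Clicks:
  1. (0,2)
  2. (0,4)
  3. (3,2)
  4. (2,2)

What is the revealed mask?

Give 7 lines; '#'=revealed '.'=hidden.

Click 1 (0,2) count=0: revealed 9 new [(0,1) (0,2) (0,3) (1,1) (1,2) (1,3) (2,1) (2,2) (2,3)] -> total=9
Click 2 (0,4) count=1: revealed 1 new [(0,4)] -> total=10
Click 3 (3,2) count=2: revealed 1 new [(3,2)] -> total=11
Click 4 (2,2) count=1: revealed 0 new [(none)] -> total=11

Answer: .####..
.###...
.###...
..#....
.......
.......
.......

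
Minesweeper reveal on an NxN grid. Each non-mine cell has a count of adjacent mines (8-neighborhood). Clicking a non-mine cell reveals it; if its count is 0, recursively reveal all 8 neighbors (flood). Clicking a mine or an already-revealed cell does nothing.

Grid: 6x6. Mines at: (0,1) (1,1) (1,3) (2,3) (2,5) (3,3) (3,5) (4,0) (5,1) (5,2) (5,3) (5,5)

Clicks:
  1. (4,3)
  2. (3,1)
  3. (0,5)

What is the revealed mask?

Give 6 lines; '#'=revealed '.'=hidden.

Click 1 (4,3) count=3: revealed 1 new [(4,3)] -> total=1
Click 2 (3,1) count=1: revealed 1 new [(3,1)] -> total=2
Click 3 (0,5) count=0: revealed 4 new [(0,4) (0,5) (1,4) (1,5)] -> total=6

Answer: ....##
....##
......
.#....
...#..
......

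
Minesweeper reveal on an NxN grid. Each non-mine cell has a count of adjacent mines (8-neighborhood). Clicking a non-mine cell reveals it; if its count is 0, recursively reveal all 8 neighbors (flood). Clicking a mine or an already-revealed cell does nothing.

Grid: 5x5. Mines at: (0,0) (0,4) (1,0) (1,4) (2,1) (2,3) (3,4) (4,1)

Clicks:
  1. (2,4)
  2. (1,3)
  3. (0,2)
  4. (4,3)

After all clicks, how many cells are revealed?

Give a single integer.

Answer: 8

Derivation:
Click 1 (2,4) count=3: revealed 1 new [(2,4)] -> total=1
Click 2 (1,3) count=3: revealed 1 new [(1,3)] -> total=2
Click 3 (0,2) count=0: revealed 5 new [(0,1) (0,2) (0,3) (1,1) (1,2)] -> total=7
Click 4 (4,3) count=1: revealed 1 new [(4,3)] -> total=8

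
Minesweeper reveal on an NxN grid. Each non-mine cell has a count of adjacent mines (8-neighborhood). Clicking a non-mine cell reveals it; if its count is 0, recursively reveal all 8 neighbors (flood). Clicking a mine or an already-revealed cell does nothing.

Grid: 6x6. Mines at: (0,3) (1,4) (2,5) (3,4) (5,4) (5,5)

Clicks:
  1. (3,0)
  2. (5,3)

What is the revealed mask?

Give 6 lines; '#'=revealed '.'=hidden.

Answer: ###...
####..
####..
####..
####..
####..

Derivation:
Click 1 (3,0) count=0: revealed 23 new [(0,0) (0,1) (0,2) (1,0) (1,1) (1,2) (1,3) (2,0) (2,1) (2,2) (2,3) (3,0) (3,1) (3,2) (3,3) (4,0) (4,1) (4,2) (4,3) (5,0) (5,1) (5,2) (5,3)] -> total=23
Click 2 (5,3) count=1: revealed 0 new [(none)] -> total=23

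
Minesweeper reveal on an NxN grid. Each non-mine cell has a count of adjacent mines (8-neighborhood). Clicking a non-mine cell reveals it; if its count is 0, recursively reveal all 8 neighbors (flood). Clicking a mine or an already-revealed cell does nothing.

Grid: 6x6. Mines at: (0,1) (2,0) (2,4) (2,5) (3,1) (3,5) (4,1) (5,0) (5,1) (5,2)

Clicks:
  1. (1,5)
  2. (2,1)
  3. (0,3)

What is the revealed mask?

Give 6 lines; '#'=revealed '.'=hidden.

Answer: ..####
..####
.#....
......
......
......

Derivation:
Click 1 (1,5) count=2: revealed 1 new [(1,5)] -> total=1
Click 2 (2,1) count=2: revealed 1 new [(2,1)] -> total=2
Click 3 (0,3) count=0: revealed 7 new [(0,2) (0,3) (0,4) (0,5) (1,2) (1,3) (1,4)] -> total=9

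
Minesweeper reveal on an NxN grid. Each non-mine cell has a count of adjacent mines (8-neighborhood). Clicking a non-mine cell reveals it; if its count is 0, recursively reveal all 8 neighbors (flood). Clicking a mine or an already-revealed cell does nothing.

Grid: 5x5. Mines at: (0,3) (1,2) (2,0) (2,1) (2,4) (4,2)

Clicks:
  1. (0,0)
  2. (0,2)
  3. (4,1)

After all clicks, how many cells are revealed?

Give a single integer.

Answer: 6

Derivation:
Click 1 (0,0) count=0: revealed 4 new [(0,0) (0,1) (1,0) (1,1)] -> total=4
Click 2 (0,2) count=2: revealed 1 new [(0,2)] -> total=5
Click 3 (4,1) count=1: revealed 1 new [(4,1)] -> total=6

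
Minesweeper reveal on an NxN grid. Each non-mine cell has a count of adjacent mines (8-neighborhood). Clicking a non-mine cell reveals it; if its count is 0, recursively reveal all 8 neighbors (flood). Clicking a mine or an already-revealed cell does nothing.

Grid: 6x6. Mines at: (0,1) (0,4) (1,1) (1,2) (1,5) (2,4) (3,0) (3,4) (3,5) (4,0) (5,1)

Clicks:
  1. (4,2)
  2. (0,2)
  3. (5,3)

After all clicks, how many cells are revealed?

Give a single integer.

Answer: 9

Derivation:
Click 1 (4,2) count=1: revealed 1 new [(4,2)] -> total=1
Click 2 (0,2) count=3: revealed 1 new [(0,2)] -> total=2
Click 3 (5,3) count=0: revealed 7 new [(4,3) (4,4) (4,5) (5,2) (5,3) (5,4) (5,5)] -> total=9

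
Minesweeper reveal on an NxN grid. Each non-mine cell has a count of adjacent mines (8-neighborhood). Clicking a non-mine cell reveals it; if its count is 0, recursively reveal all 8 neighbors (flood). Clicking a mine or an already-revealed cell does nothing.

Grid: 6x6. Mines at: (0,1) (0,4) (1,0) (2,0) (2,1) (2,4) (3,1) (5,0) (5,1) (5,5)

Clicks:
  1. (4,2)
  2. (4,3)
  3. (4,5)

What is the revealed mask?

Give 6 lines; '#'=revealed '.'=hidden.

Answer: ......
......
......
..###.
..####
..###.

Derivation:
Click 1 (4,2) count=2: revealed 1 new [(4,2)] -> total=1
Click 2 (4,3) count=0: revealed 8 new [(3,2) (3,3) (3,4) (4,3) (4,4) (5,2) (5,3) (5,4)] -> total=9
Click 3 (4,5) count=1: revealed 1 new [(4,5)] -> total=10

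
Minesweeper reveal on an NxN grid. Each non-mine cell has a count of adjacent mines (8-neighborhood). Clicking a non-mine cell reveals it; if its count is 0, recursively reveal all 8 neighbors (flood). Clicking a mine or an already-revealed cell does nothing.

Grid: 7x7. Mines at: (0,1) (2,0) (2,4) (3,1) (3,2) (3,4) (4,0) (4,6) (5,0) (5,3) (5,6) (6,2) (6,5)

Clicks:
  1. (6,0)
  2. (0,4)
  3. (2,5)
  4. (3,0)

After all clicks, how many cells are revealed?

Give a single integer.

Answer: 16

Derivation:
Click 1 (6,0) count=1: revealed 1 new [(6,0)] -> total=1
Click 2 (0,4) count=0: revealed 14 new [(0,2) (0,3) (0,4) (0,5) (0,6) (1,2) (1,3) (1,4) (1,5) (1,6) (2,5) (2,6) (3,5) (3,6)] -> total=15
Click 3 (2,5) count=2: revealed 0 new [(none)] -> total=15
Click 4 (3,0) count=3: revealed 1 new [(3,0)] -> total=16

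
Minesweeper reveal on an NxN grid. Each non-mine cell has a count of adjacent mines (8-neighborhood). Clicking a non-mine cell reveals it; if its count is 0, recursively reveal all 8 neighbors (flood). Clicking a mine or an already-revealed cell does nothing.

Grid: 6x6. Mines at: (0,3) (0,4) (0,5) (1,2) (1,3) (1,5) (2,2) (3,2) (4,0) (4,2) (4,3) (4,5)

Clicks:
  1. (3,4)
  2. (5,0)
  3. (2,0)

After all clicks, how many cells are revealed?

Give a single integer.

Answer: 10

Derivation:
Click 1 (3,4) count=2: revealed 1 new [(3,4)] -> total=1
Click 2 (5,0) count=1: revealed 1 new [(5,0)] -> total=2
Click 3 (2,0) count=0: revealed 8 new [(0,0) (0,1) (1,0) (1,1) (2,0) (2,1) (3,0) (3,1)] -> total=10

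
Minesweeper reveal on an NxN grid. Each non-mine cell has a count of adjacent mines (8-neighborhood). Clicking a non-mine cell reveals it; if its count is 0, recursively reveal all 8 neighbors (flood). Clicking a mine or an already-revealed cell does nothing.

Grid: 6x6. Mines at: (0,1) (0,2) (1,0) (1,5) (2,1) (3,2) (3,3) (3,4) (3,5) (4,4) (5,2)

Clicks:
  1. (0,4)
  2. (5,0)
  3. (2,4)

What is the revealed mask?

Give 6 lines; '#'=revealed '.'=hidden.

Click 1 (0,4) count=1: revealed 1 new [(0,4)] -> total=1
Click 2 (5,0) count=0: revealed 6 new [(3,0) (3,1) (4,0) (4,1) (5,0) (5,1)] -> total=7
Click 3 (2,4) count=4: revealed 1 new [(2,4)] -> total=8

Answer: ....#.
......
....#.
##....
##....
##....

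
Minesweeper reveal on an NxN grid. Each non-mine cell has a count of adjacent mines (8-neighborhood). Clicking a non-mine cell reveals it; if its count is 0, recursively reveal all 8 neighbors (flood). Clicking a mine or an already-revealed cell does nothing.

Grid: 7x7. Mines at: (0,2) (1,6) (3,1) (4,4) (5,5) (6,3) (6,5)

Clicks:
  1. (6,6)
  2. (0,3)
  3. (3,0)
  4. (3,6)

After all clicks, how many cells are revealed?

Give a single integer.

Click 1 (6,6) count=2: revealed 1 new [(6,6)] -> total=1
Click 2 (0,3) count=1: revealed 1 new [(0,3)] -> total=2
Click 3 (3,0) count=1: revealed 1 new [(3,0)] -> total=3
Click 4 (3,6) count=0: revealed 6 new [(2,5) (2,6) (3,5) (3,6) (4,5) (4,6)] -> total=9

Answer: 9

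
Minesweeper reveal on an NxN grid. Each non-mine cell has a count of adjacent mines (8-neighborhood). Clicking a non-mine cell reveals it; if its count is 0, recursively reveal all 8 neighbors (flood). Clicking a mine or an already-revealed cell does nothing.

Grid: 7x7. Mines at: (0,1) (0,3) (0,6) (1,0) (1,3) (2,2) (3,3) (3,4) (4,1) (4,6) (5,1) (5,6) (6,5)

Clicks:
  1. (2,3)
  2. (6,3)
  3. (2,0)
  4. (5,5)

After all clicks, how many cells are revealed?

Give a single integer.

Answer: 12

Derivation:
Click 1 (2,3) count=4: revealed 1 new [(2,3)] -> total=1
Click 2 (6,3) count=0: revealed 9 new [(4,2) (4,3) (4,4) (5,2) (5,3) (5,4) (6,2) (6,3) (6,4)] -> total=10
Click 3 (2,0) count=1: revealed 1 new [(2,0)] -> total=11
Click 4 (5,5) count=3: revealed 1 new [(5,5)] -> total=12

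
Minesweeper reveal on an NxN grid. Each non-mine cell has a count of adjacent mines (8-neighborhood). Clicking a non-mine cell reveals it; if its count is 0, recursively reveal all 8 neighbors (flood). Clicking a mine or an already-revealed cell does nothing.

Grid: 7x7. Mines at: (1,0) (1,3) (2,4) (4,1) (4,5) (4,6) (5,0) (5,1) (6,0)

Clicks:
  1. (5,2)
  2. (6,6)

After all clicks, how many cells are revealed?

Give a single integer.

Answer: 16

Derivation:
Click 1 (5,2) count=2: revealed 1 new [(5,2)] -> total=1
Click 2 (6,6) count=0: revealed 15 new [(3,2) (3,3) (3,4) (4,2) (4,3) (4,4) (5,3) (5,4) (5,5) (5,6) (6,2) (6,3) (6,4) (6,5) (6,6)] -> total=16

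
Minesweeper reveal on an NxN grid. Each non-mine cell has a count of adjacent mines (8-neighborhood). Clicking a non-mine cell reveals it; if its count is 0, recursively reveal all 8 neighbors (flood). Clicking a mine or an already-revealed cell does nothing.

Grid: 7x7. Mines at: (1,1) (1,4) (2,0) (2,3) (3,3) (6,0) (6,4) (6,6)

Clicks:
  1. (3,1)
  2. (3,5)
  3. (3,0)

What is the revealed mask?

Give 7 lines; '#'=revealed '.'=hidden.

Click 1 (3,1) count=1: revealed 1 new [(3,1)] -> total=1
Click 2 (3,5) count=0: revealed 16 new [(0,5) (0,6) (1,5) (1,6) (2,4) (2,5) (2,6) (3,4) (3,5) (3,6) (4,4) (4,5) (4,6) (5,4) (5,5) (5,6)] -> total=17
Click 3 (3,0) count=1: revealed 1 new [(3,0)] -> total=18

Answer: .....##
.....##
....###
##..###
....###
....###
.......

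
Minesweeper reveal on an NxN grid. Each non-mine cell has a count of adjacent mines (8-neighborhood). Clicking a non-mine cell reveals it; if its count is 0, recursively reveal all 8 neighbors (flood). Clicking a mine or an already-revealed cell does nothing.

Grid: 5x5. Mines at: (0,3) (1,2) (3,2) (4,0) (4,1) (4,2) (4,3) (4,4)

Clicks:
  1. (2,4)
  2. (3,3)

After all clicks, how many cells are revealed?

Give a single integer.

Click 1 (2,4) count=0: revealed 6 new [(1,3) (1,4) (2,3) (2,4) (3,3) (3,4)] -> total=6
Click 2 (3,3) count=4: revealed 0 new [(none)] -> total=6

Answer: 6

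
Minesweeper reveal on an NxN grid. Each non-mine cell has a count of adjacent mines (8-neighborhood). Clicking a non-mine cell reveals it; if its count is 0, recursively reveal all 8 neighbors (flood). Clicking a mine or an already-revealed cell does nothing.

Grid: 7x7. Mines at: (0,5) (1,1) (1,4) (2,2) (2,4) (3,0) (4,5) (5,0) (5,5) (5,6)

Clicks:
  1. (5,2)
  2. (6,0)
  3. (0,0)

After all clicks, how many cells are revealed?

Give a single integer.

Answer: 18

Derivation:
Click 1 (5,2) count=0: revealed 16 new [(3,1) (3,2) (3,3) (3,4) (4,1) (4,2) (4,3) (4,4) (5,1) (5,2) (5,3) (5,4) (6,1) (6,2) (6,3) (6,4)] -> total=16
Click 2 (6,0) count=1: revealed 1 new [(6,0)] -> total=17
Click 3 (0,0) count=1: revealed 1 new [(0,0)] -> total=18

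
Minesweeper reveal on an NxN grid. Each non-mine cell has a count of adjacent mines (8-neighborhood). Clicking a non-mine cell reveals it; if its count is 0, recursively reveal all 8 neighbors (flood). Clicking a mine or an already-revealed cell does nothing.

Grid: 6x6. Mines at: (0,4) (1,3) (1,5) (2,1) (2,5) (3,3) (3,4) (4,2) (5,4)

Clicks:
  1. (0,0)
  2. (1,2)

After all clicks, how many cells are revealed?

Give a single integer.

Answer: 6

Derivation:
Click 1 (0,0) count=0: revealed 6 new [(0,0) (0,1) (0,2) (1,0) (1,1) (1,2)] -> total=6
Click 2 (1,2) count=2: revealed 0 new [(none)] -> total=6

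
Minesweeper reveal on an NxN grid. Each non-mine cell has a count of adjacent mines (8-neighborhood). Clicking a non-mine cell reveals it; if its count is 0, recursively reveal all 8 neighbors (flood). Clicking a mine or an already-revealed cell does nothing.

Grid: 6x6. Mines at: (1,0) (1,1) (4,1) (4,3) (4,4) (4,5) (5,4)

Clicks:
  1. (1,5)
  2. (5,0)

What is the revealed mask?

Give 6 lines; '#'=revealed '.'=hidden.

Answer: ..####
..####
..####
..####
......
#.....

Derivation:
Click 1 (1,5) count=0: revealed 16 new [(0,2) (0,3) (0,4) (0,5) (1,2) (1,3) (1,4) (1,5) (2,2) (2,3) (2,4) (2,5) (3,2) (3,3) (3,4) (3,5)] -> total=16
Click 2 (5,0) count=1: revealed 1 new [(5,0)] -> total=17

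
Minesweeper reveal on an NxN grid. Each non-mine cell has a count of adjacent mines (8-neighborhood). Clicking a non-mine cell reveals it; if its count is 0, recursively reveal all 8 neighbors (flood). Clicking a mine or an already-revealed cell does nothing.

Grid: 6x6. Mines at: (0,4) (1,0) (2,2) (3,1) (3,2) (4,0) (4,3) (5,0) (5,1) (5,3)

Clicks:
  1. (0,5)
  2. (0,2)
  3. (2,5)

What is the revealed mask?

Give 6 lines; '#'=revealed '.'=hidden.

Click 1 (0,5) count=1: revealed 1 new [(0,5)] -> total=1
Click 2 (0,2) count=0: revealed 6 new [(0,1) (0,2) (0,3) (1,1) (1,2) (1,3)] -> total=7
Click 3 (2,5) count=0: revealed 12 new [(1,4) (1,5) (2,3) (2,4) (2,5) (3,3) (3,4) (3,5) (4,4) (4,5) (5,4) (5,5)] -> total=19

Answer: .###.#
.#####
...###
...###
....##
....##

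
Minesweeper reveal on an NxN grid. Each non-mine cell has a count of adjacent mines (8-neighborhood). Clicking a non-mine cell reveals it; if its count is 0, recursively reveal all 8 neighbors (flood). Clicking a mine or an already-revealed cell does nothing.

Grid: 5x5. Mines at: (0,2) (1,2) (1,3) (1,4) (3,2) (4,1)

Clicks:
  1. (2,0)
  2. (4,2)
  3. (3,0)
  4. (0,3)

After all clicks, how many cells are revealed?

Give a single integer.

Answer: 10

Derivation:
Click 1 (2,0) count=0: revealed 8 new [(0,0) (0,1) (1,0) (1,1) (2,0) (2,1) (3,0) (3,1)] -> total=8
Click 2 (4,2) count=2: revealed 1 new [(4,2)] -> total=9
Click 3 (3,0) count=1: revealed 0 new [(none)] -> total=9
Click 4 (0,3) count=4: revealed 1 new [(0,3)] -> total=10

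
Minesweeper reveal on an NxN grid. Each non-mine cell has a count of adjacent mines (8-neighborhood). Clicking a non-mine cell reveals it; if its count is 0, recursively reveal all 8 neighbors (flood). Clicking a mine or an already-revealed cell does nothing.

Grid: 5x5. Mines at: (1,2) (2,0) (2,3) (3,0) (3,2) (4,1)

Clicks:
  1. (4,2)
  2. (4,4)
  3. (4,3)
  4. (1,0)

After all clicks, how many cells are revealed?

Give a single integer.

Click 1 (4,2) count=2: revealed 1 new [(4,2)] -> total=1
Click 2 (4,4) count=0: revealed 4 new [(3,3) (3,4) (4,3) (4,4)] -> total=5
Click 3 (4,3) count=1: revealed 0 new [(none)] -> total=5
Click 4 (1,0) count=1: revealed 1 new [(1,0)] -> total=6

Answer: 6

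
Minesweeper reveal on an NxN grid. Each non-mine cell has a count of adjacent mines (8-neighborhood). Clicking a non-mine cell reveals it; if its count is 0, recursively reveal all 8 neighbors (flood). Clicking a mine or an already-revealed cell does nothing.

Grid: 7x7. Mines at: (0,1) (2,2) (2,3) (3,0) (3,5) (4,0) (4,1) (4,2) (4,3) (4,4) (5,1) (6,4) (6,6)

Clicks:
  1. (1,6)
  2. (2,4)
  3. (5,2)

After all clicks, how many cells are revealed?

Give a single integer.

Click 1 (1,6) count=0: revealed 13 new [(0,2) (0,3) (0,4) (0,5) (0,6) (1,2) (1,3) (1,4) (1,5) (1,6) (2,4) (2,5) (2,6)] -> total=13
Click 2 (2,4) count=2: revealed 0 new [(none)] -> total=13
Click 3 (5,2) count=4: revealed 1 new [(5,2)] -> total=14

Answer: 14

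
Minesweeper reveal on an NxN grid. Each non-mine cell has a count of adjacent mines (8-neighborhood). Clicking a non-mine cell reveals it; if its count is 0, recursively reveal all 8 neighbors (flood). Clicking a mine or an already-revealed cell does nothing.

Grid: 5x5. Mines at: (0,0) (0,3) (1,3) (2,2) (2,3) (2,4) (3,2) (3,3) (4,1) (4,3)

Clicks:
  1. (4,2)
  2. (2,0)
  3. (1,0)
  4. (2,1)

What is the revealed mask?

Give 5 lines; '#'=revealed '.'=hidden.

Click 1 (4,2) count=4: revealed 1 new [(4,2)] -> total=1
Click 2 (2,0) count=0: revealed 6 new [(1,0) (1,1) (2,0) (2,1) (3,0) (3,1)] -> total=7
Click 3 (1,0) count=1: revealed 0 new [(none)] -> total=7
Click 4 (2,1) count=2: revealed 0 new [(none)] -> total=7

Answer: .....
##...
##...
##...
..#..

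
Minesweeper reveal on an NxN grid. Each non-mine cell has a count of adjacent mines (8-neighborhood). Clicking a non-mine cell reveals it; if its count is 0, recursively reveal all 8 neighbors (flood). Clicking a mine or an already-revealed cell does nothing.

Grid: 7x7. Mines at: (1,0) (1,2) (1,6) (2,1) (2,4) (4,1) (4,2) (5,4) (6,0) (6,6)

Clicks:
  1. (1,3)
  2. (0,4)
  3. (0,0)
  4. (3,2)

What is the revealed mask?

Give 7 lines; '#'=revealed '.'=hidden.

Answer: #..###.
...###.
.......
..#....
.......
.......
.......

Derivation:
Click 1 (1,3) count=2: revealed 1 new [(1,3)] -> total=1
Click 2 (0,4) count=0: revealed 5 new [(0,3) (0,4) (0,5) (1,4) (1,5)] -> total=6
Click 3 (0,0) count=1: revealed 1 new [(0,0)] -> total=7
Click 4 (3,2) count=3: revealed 1 new [(3,2)] -> total=8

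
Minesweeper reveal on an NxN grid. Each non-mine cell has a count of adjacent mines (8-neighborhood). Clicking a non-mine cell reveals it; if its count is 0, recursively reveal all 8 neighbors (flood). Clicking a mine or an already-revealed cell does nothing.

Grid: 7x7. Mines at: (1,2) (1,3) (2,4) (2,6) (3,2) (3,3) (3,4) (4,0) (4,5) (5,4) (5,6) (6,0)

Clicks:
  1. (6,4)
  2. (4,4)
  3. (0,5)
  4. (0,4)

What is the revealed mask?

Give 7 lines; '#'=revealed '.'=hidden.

Click 1 (6,4) count=1: revealed 1 new [(6,4)] -> total=1
Click 2 (4,4) count=4: revealed 1 new [(4,4)] -> total=2
Click 3 (0,5) count=0: revealed 6 new [(0,4) (0,5) (0,6) (1,4) (1,5) (1,6)] -> total=8
Click 4 (0,4) count=1: revealed 0 new [(none)] -> total=8

Answer: ....###
....###
.......
.......
....#..
.......
....#..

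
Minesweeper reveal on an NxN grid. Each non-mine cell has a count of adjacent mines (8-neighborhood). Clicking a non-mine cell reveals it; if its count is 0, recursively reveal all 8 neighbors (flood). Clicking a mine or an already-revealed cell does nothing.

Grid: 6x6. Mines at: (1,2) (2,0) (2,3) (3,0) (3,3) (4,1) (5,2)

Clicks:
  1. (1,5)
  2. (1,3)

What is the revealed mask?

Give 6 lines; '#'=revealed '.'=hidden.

Answer: ...###
...###
....##
....##
...###
...###

Derivation:
Click 1 (1,5) count=0: revealed 16 new [(0,3) (0,4) (0,5) (1,3) (1,4) (1,5) (2,4) (2,5) (3,4) (3,5) (4,3) (4,4) (4,5) (5,3) (5,4) (5,5)] -> total=16
Click 2 (1,3) count=2: revealed 0 new [(none)] -> total=16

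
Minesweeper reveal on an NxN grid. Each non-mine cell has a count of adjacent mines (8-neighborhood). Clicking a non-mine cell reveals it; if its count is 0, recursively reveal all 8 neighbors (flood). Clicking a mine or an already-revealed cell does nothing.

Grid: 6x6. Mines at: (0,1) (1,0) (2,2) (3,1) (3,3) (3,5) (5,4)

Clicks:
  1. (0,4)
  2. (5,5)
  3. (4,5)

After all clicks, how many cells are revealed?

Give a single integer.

Answer: 13

Derivation:
Click 1 (0,4) count=0: revealed 11 new [(0,2) (0,3) (0,4) (0,5) (1,2) (1,3) (1,4) (1,5) (2,3) (2,4) (2,5)] -> total=11
Click 2 (5,5) count=1: revealed 1 new [(5,5)] -> total=12
Click 3 (4,5) count=2: revealed 1 new [(4,5)] -> total=13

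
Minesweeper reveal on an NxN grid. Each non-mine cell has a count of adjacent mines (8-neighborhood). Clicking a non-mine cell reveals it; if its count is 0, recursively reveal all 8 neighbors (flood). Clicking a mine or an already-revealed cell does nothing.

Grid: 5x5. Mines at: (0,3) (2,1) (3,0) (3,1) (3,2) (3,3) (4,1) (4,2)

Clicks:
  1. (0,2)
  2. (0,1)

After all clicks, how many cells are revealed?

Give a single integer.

Click 1 (0,2) count=1: revealed 1 new [(0,2)] -> total=1
Click 2 (0,1) count=0: revealed 5 new [(0,0) (0,1) (1,0) (1,1) (1,2)] -> total=6

Answer: 6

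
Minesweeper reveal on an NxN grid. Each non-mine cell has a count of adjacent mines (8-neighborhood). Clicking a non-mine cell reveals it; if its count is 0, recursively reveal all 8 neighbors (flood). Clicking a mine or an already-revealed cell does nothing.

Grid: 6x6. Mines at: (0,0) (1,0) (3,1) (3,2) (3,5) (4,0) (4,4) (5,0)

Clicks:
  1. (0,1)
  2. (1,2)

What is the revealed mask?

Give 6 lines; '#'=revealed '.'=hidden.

Answer: .#####
.#####
.#####
......
......
......

Derivation:
Click 1 (0,1) count=2: revealed 1 new [(0,1)] -> total=1
Click 2 (1,2) count=0: revealed 14 new [(0,2) (0,3) (0,4) (0,5) (1,1) (1,2) (1,3) (1,4) (1,5) (2,1) (2,2) (2,3) (2,4) (2,5)] -> total=15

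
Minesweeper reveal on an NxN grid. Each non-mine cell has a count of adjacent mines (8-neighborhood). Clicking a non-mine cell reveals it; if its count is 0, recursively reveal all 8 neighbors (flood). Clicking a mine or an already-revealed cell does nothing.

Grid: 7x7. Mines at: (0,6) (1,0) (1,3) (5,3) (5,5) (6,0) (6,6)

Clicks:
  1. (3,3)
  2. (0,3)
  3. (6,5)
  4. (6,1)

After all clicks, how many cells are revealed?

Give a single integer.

Click 1 (3,3) count=0: revealed 27 new [(1,4) (1,5) (1,6) (2,0) (2,1) (2,2) (2,3) (2,4) (2,5) (2,6) (3,0) (3,1) (3,2) (3,3) (3,4) (3,5) (3,6) (4,0) (4,1) (4,2) (4,3) (4,4) (4,5) (4,6) (5,0) (5,1) (5,2)] -> total=27
Click 2 (0,3) count=1: revealed 1 new [(0,3)] -> total=28
Click 3 (6,5) count=2: revealed 1 new [(6,5)] -> total=29
Click 4 (6,1) count=1: revealed 1 new [(6,1)] -> total=30

Answer: 30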